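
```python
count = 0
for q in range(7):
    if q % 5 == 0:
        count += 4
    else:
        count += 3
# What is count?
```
Trace:
  count=0
  count=4, q=0
  count=7, q=1
  count=10, q=2
  count=13, q=3
  count=16, q=4
  count=20, q=5
  count=23, q=6

Final answer: 23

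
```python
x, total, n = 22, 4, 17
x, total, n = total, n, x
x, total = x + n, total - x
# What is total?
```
Trace:
  x=22, total=4, n=17
  x=4, total=17, n=22
  x=26, total=13, n=22

Final answer: 13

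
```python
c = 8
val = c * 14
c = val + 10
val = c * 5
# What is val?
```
Trace:
  c=8
  c=8, val=112
  c=122, val=112
  c=122, val=610

Final answer: 610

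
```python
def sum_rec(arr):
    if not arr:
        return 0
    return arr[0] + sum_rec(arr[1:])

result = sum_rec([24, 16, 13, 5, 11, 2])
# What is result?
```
Call trace:
sum_rec(arr=[24, 16, 13, 5, 11, 2])
  sum_rec(arr=[16, 13, 5, 11, 2])
    sum_rec(arr=[13, 5, 11, 2])
      sum_rec(arr=[5, 11, 2])
        sum_rec(arr=[11, 2])
          sum_rec(arr=[2])
            sum_rec(arr=[])
            -> return 0
          -> return 2
        -> return 13
      -> return 18
    -> return 31
  -> return 47
-> return 71

Final answer: 71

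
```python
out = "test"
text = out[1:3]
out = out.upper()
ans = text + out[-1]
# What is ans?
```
Trace:
  out='test'
  out='test', text='es'
  out='TEST', text='es'
  out='TEST', text='es', ans='esT'

Final answer: 'esT'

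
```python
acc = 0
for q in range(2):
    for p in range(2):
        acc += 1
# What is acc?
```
Trace:
  acc=0
  acc=1, q=0, p=0
  acc=2, q=0, p=1
  acc=3, q=1, p=0
  acc=4, q=1, p=1

Final answer: 4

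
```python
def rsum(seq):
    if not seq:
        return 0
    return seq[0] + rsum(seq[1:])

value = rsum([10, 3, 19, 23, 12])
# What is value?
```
Call trace:
rsum(seq=[10, 3, 19, 23, 12])
  rsum(seq=[3, 19, 23, 12])
    rsum(seq=[19, 23, 12])
      rsum(seq=[23, 12])
        rsum(seq=[12])
          rsum(seq=[])
          -> return 0
        -> return 12
      -> return 35
    -> return 54
  -> return 57
-> return 67

Final answer: 67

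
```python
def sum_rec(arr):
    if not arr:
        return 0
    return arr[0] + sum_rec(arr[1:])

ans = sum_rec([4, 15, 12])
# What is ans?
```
Call trace:
sum_rec(arr=[4, 15, 12])
  sum_rec(arr=[15, 12])
    sum_rec(arr=[12])
      sum_rec(arr=[])
      -> return 0
    -> return 12
  -> return 27
-> return 31

Final answer: 31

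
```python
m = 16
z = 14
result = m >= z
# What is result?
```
Trace:
  m=16
  m=16, z=14
  m=16, z=14, result=True

Final answer: True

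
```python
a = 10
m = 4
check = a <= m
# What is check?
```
Trace:
  a=10
  a=10, m=4
  a=10, m=4, check=False

Final answer: False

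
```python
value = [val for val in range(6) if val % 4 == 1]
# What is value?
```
Trace:
  val=0
  val=1
  val=2
  val=3
  val=4
  val=5
  value=[1, 5]

Final answer: [1, 5]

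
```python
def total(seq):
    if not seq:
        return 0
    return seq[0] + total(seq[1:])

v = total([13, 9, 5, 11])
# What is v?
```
Call trace:
total(seq=[13, 9, 5, 11])
  total(seq=[9, 5, 11])
    total(seq=[5, 11])
      total(seq=[11])
        total(seq=[])
        -> return 0
      -> return 11
    -> return 16
  -> return 25
-> return 38

Final answer: 38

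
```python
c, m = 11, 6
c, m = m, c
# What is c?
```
Trace:
  c=11, m=6
  c=6, m=11

Final answer: 6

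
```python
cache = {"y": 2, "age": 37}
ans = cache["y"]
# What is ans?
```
Trace:
  cache={'y': 2, 'age': 37}
  cache={'y': 2, 'age': 37}, ans=2

Final answer: 2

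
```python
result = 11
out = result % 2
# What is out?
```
Trace:
  result=11
  result=11, out=1

Final answer: 1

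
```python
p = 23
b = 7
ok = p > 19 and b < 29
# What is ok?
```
Trace:
  p=23
  p=23, b=7
  p=23, b=7, ok=True

Final answer: True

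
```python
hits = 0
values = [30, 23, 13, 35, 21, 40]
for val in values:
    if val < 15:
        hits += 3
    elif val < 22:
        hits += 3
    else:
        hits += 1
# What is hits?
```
Trace:
  hits=0
  hits=1, val=30
  hits=2, val=23
  hits=5, val=13
  hits=6, val=35
  hits=9, val=21
  hits=10, val=40

Final answer: 10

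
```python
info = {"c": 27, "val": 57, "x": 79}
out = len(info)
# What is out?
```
Trace:
  info={'c': 27, 'val': 57, 'x': 79}
  info={'c': 27, 'val': 57, 'x': 79}, out=3

Final answer: 3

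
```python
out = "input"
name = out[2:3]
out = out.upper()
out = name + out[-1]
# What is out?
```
Trace:
  out='input'
  out='input', name='p'
  out='INPUT', name='p'
  out='pT', name='p'

Final answer: 'pT'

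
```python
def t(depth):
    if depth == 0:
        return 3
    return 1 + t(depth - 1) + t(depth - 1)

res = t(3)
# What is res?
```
Call trace (a repeated sub-call is expanded the first time; later identical calls just restate its return value):
t(depth=3)
  t(depth=2)
    t(depth=1)
      t(depth=0)
      -> return 3
      t(depth=0)
      -> return 3
    -> return 7
    t(depth=1) -> return 7  (same call as traced above)
  -> return 15
  t(depth=2) -> return 15  (same call as traced above)
-> return 31

Final answer: 31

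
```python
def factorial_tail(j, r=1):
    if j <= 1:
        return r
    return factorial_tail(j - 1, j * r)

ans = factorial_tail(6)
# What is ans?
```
Call trace:
factorial_tail(j=6, r=1)
  factorial_tail(j=5, r=6)
    factorial_tail(j=4, r=30)
      factorial_tail(j=3, r=120)
        factorial_tail(j=2, r=360)
          factorial_tail(j=1, r=720)
          -> return 720
        -> return 720
      -> return 720
    -> return 720
  -> return 720
-> return 720

Final answer: 720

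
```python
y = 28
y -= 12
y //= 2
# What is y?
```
Trace:
  y=28
  y=16
  y=8

Final answer: 8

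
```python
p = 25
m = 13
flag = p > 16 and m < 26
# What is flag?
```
Trace:
  p=25
  p=25, m=13
  p=25, m=13, flag=True

Final answer: True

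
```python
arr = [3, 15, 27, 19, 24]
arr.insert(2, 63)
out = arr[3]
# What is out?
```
Trace:
  arr=[3, 15, 27, 19, 24]
  arr=[3, 15, 63, 27, 19, 24]
  arr=[3, 15, 63, 27, 19, 24], out=27

Final answer: 27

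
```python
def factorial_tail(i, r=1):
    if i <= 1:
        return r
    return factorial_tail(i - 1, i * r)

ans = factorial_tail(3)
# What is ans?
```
Call trace:
factorial_tail(i=3, r=1)
  factorial_tail(i=2, r=3)
    factorial_tail(i=1, r=6)
    -> return 6
  -> return 6
-> return 6

Final answer: 6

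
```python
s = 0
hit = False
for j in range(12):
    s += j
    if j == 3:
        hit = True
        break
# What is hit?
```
Trace:
  s=0
  s=0, hit=False
  s=0, hit=False, j=0
  s=1, hit=False, j=1
  s=3, hit=False, j=2
  s=6, hit=True, j=3

Final answer: True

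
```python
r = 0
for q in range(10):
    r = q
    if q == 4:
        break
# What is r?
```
Trace:
  r=0
  r=0, q=0
  r=1, q=1
  r=2, q=2
  r=3, q=3
  r=4, q=4

Final answer: 4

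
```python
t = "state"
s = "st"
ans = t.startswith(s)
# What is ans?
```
Trace:
  t='state'
  t='state', s='st'
  t='state', s='st', ans=True

Final answer: True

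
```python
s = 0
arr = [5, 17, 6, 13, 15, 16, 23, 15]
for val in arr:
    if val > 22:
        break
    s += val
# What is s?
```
Trace:
  s=0
  s=5, val=5
  s=22, val=17
  s=28, val=6
  s=41, val=13
  s=56, val=15
  s=72, val=16
  s=72, val=23

Final answer: 72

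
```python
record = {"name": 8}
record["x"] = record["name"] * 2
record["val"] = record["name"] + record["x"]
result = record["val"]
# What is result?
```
Trace:
  record={'name': 8}
  record={'name': 8, 'x': 16}
  record={'name': 8, 'x': 16, 'val': 24}
  record={'name': 8, 'x': 16, 'val': 24}, result=24

Final answer: 24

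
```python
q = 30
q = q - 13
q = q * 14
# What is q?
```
Trace:
  q=30
  q=17
  q=238

Final answer: 238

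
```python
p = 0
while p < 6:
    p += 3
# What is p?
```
Trace:
  p=0
  p=3
  p=6

Final answer: 6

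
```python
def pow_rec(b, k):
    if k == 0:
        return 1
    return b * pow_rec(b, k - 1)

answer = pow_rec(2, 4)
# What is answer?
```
Call trace:
pow_rec(b=2, k=4)
  pow_rec(b=2, k=3)
    pow_rec(b=2, k=2)
      pow_rec(b=2, k=1)
        pow_rec(b=2, k=0)
        -> return 1
      -> return 2
    -> return 4
  -> return 8
-> return 16

Final answer: 16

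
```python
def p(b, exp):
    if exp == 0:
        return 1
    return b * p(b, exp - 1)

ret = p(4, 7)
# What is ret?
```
Call trace:
p(b=4, exp=7)
  p(b=4, exp=6)
    p(b=4, exp=5)
      p(b=4, exp=4)
        p(b=4, exp=3)
          p(b=4, exp=2)
            p(b=4, exp=1)
              p(b=4, exp=0)
              -> return 1
            -> return 4
          -> return 16
        -> return 64
      -> return 256
    -> return 1024
  -> return 4096
-> return 16384

Final answer: 16384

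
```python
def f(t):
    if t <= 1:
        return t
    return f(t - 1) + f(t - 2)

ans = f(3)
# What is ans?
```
Call trace:
f(t=3)
  f(t=2)
    f(t=1)
    -> return 1
    f(t=0)
    -> return 0
  -> return 1
  f(t=1)
  -> return 1
-> return 2

Final answer: 2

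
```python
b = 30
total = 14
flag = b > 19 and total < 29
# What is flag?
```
Trace:
  b=30
  b=30, total=14
  b=30, total=14, flag=True

Final answer: True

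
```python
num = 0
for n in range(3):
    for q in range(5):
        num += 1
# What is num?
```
Trace:
  num=0
  num=1, n=0, q=0
  num=2, n=0, q=1
  num=3, n=0, q=2
  num=4, n=0, q=3
  num=5, n=0, q=4
  num=6, n=1, q=0
  num=7, n=1, q=1
  num=8, n=1, q=2
  num=9, n=1, q=3
  num=10, n=1, q=4
  num=11, n=2, q=0
  num=12, n=2, q=1
  num=13, n=2, q=2
  num=14, n=2, q=3
  num=15, n=2, q=4

Final answer: 15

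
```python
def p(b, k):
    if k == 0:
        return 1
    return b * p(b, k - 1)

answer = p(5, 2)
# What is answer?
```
Call trace:
p(b=5, k=2)
  p(b=5, k=1)
    p(b=5, k=0)
    -> return 1
  -> return 5
-> return 25

Final answer: 25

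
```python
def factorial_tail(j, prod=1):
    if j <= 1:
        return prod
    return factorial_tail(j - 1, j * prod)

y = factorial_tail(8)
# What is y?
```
Call trace:
factorial_tail(j=8, prod=1)
  factorial_tail(j=7, prod=8)
    factorial_tail(j=6, prod=56)
      factorial_tail(j=5, prod=336)
        factorial_tail(j=4, prod=1680)
          factorial_tail(j=3, prod=6720)
            factorial_tail(j=2, prod=20160)
              factorial_tail(j=1, prod=40320)
              -> return 40320
            -> return 40320
          -> return 40320
        -> return 40320
      -> return 40320
    -> return 40320
  -> return 40320
-> return 40320

Final answer: 40320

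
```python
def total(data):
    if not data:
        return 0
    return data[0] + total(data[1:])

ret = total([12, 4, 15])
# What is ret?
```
Call trace:
total(data=[12, 4, 15])
  total(data=[4, 15])
    total(data=[15])
      total(data=[])
      -> return 0
    -> return 15
  -> return 19
-> return 31

Final answer: 31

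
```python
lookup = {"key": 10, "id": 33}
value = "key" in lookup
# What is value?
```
Trace:
  lookup={'key': 10, 'id': 33}
  lookup={'key': 10, 'id': 33}, value=True

Final answer: True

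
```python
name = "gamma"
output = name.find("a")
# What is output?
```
Trace:
  name='gamma'
  name='gamma', output=1

Final answer: 1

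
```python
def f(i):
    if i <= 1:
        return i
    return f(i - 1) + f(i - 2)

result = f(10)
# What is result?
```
Call trace (a repeated sub-call is expanded the first time; later identical calls just restate its return value):
f(i=10)
  f(i=9)
    f(i=8)
      f(i=7)
        f(i=6)
          f(i=5)
            f(i=4)
              f(i=3)
                f(i=2)
                  f(i=1)
                  -> return 1
                  f(i=0)
                  -> return 0
                -> return 1
                f(i=1)
                -> return 1
              -> return 2
              f(i=2) -> return 1  (same call as traced above)
            -> return 3
            f(i=3) -> return 2  (same call as traced above)
          -> return 5
          f(i=4) -> return 3  (same call as traced above)
        -> return 8
        f(i=5) -> return 5  (same call as traced above)
      -> return 13
      f(i=6) -> return 8  (same call as traced above)
    -> return 21
    f(i=7) -> return 13  (same call as traced above)
  -> return 34
  f(i=8) -> return 21  (same call as traced above)
-> return 55

Final answer: 55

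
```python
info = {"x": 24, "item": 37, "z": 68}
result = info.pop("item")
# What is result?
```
Trace:
  info={'x': 24, 'item': 37, 'z': 68}
  info={'x': 24, 'z': 68}, result=37

Final answer: 37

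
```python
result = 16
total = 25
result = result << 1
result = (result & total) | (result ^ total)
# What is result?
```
Trace:
  result=16
  result=16, total=25
  result=32, total=25
  result=57, total=25

Final answer: 57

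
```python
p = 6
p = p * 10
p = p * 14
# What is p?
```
Trace:
  p=6
  p=60
  p=840

Final answer: 840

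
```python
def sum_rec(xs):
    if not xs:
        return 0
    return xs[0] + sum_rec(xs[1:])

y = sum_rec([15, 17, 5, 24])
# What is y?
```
Call trace:
sum_rec(xs=[15, 17, 5, 24])
  sum_rec(xs=[17, 5, 24])
    sum_rec(xs=[5, 24])
      sum_rec(xs=[24])
        sum_rec(xs=[])
        -> return 0
      -> return 24
    -> return 29
  -> return 46
-> return 61

Final answer: 61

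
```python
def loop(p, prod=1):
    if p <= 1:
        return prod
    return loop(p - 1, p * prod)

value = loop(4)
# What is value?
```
Call trace:
loop(p=4, prod=1)
  loop(p=3, prod=4)
    loop(p=2, prod=12)
      loop(p=1, prod=24)
      -> return 24
    -> return 24
  -> return 24
-> return 24

Final answer: 24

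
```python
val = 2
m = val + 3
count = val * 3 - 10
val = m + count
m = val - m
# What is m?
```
Trace:
  val=2
  val=2, m=5
  val=2, m=5, count=-4
  val=1, m=5, count=-4
  val=1, m=-4, count=-4

Final answer: -4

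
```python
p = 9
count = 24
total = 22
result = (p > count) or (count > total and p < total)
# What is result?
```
Trace:
  p=9
  p=9, count=24
  p=9, count=24, total=22
  p=9, count=24, total=22, result=True

Final answer: True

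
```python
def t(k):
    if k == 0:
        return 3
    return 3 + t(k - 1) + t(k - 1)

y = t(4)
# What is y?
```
Call trace (a repeated sub-call is expanded the first time; later identical calls just restate its return value):
t(k=4)
  t(k=3)
    t(k=2)
      t(k=1)
        t(k=0)
        -> return 3
        t(k=0)
        -> return 3
      -> return 9
      t(k=1) -> return 9  (same call as traced above)
    -> return 21
    t(k=2) -> return 21  (same call as traced above)
  -> return 45
  t(k=3) -> return 45  (same call as traced above)
-> return 93

Final answer: 93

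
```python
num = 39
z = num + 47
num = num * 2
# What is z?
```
Trace:
  num=39
  num=39, z=86
  num=78, z=86

Final answer: 86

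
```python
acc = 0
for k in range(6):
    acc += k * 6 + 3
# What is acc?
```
Trace:
  acc=0
  acc=3, k=0
  acc=12, k=1
  acc=27, k=2
  acc=48, k=3
  acc=75, k=4
  acc=108, k=5

Final answer: 108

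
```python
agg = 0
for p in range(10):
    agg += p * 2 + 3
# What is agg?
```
Trace:
  agg=0
  agg=3, p=0
  agg=8, p=1
  agg=15, p=2
  agg=24, p=3
  agg=35, p=4
  agg=48, p=5
  agg=63, p=6
  agg=80, p=7
  agg=99, p=8
  agg=120, p=9

Final answer: 120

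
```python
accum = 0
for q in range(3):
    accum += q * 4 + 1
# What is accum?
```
Trace:
  accum=0
  accum=1, q=0
  accum=6, q=1
  accum=15, q=2

Final answer: 15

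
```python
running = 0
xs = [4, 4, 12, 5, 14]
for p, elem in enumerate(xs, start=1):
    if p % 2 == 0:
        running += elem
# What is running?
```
Trace:
  running=0
  running=0, p=1, elem=4
  running=4, p=2, elem=4
  running=4, p=3, elem=12
  running=9, p=4, elem=5
  running=9, p=5, elem=14

Final answer: 9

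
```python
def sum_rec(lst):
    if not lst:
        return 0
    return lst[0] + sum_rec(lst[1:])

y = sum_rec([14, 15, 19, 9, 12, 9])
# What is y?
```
Call trace:
sum_rec(lst=[14, 15, 19, 9, 12, 9])
  sum_rec(lst=[15, 19, 9, 12, 9])
    sum_rec(lst=[19, 9, 12, 9])
      sum_rec(lst=[9, 12, 9])
        sum_rec(lst=[12, 9])
          sum_rec(lst=[9])
            sum_rec(lst=[])
            -> return 0
          -> return 9
        -> return 21
      -> return 30
    -> return 49
  -> return 64
-> return 78

Final answer: 78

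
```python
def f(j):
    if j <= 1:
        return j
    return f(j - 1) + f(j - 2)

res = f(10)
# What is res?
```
Call trace (a repeated sub-call is expanded the first time; later identical calls just restate its return value):
f(j=10)
  f(j=9)
    f(j=8)
      f(j=7)
        f(j=6)
          f(j=5)
            f(j=4)
              f(j=3)
                f(j=2)
                  f(j=1)
                  -> return 1
                  f(j=0)
                  -> return 0
                -> return 1
                f(j=1)
                -> return 1
              -> return 2
              f(j=2) -> return 1  (same call as traced above)
            -> return 3
            f(j=3) -> return 2  (same call as traced above)
          -> return 5
          f(j=4) -> return 3  (same call as traced above)
        -> return 8
        f(j=5) -> return 5  (same call as traced above)
      -> return 13
      f(j=6) -> return 8  (same call as traced above)
    -> return 21
    f(j=7) -> return 13  (same call as traced above)
  -> return 34
  f(j=8) -> return 21  (same call as traced above)
-> return 55

Final answer: 55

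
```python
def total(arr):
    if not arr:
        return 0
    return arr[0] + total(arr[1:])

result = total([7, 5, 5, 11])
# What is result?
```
Call trace:
total(arr=[7, 5, 5, 11])
  total(arr=[5, 5, 11])
    total(arr=[5, 11])
      total(arr=[11])
        total(arr=[])
        -> return 0
      -> return 11
    -> return 16
  -> return 21
-> return 28

Final answer: 28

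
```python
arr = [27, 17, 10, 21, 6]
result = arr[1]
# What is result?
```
Trace:
  arr=[27, 17, 10, 21, 6]
  arr=[27, 17, 10, 21, 6], result=17

Final answer: 17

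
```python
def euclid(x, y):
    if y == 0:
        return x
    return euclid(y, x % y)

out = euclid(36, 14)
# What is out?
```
Call trace:
euclid(x=36, y=14)
  euclid(x=14, y=8)
    euclid(x=8, y=6)
      euclid(x=6, y=2)
        euclid(x=2, y=0)
        -> return 2
      -> return 2
    -> return 2
  -> return 2
-> return 2

Final answer: 2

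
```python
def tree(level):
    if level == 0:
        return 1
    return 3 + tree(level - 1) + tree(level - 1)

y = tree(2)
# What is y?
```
Call trace (a repeated sub-call is expanded the first time; later identical calls just restate its return value):
tree(level=2)
  tree(level=1)
    tree(level=0)
    -> return 1
    tree(level=0)
    -> return 1
  -> return 5
  tree(level=1) -> return 5  (same call as traced above)
-> return 13

Final answer: 13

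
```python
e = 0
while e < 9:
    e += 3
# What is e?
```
Trace:
  e=0
  e=3
  e=6
  e=9

Final answer: 9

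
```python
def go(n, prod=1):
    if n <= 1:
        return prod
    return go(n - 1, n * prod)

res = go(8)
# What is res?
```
Call trace:
go(n=8, prod=1)
  go(n=7, prod=8)
    go(n=6, prod=56)
      go(n=5, prod=336)
        go(n=4, prod=1680)
          go(n=3, prod=6720)
            go(n=2, prod=20160)
              go(n=1, prod=40320)
              -> return 40320
            -> return 40320
          -> return 40320
        -> return 40320
      -> return 40320
    -> return 40320
  -> return 40320
-> return 40320

Final answer: 40320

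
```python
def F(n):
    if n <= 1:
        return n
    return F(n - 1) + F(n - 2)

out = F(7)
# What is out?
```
Call trace (a repeated sub-call is expanded the first time; later identical calls just restate its return value):
F(n=7)
  F(n=6)
    F(n=5)
      F(n=4)
        F(n=3)
          F(n=2)
            F(n=1)
            -> return 1
            F(n=0)
            -> return 0
          -> return 1
          F(n=1)
          -> return 1
        -> return 2
        F(n=2) -> return 1  (same call as traced above)
      -> return 3
      F(n=3) -> return 2  (same call as traced above)
    -> return 5
    F(n=4) -> return 3  (same call as traced above)
  -> return 8
  F(n=5) -> return 5  (same call as traced above)
-> return 13

Final answer: 13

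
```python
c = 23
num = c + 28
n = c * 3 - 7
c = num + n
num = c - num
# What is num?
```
Trace:
  c=23
  c=23, num=51
  c=23, num=51, n=62
  c=113, num=51, n=62
  c=113, num=62, n=62

Final answer: 62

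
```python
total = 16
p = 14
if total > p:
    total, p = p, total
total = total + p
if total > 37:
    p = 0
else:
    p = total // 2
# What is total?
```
Trace:
  total=16
  total=16, p=14
  total=14, p=16
  total=30, p=16
  total=30, p=15

Final answer: 30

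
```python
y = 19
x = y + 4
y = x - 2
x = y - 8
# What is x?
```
Trace:
  y=19
  y=19, x=23
  y=21, x=23
  y=21, x=13

Final answer: 13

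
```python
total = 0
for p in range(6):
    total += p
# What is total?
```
Trace:
  total=0
  total=0, p=0
  total=1, p=1
  total=3, p=2
  total=6, p=3
  total=10, p=4
  total=15, p=5

Final answer: 15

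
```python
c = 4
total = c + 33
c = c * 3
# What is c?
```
Trace:
  c=4
  c=4, total=37
  c=12, total=37

Final answer: 12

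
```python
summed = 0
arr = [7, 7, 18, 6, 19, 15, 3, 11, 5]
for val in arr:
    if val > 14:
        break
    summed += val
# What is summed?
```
Trace:
  summed=0
  summed=7, val=7
  summed=14, val=7
  summed=14, val=18

Final answer: 14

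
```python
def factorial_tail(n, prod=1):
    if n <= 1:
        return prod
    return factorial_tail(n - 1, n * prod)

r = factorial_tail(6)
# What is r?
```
Call trace:
factorial_tail(n=6, prod=1)
  factorial_tail(n=5, prod=6)
    factorial_tail(n=4, prod=30)
      factorial_tail(n=3, prod=120)
        factorial_tail(n=2, prod=360)
          factorial_tail(n=1, prod=720)
          -> return 720
        -> return 720
      -> return 720
    -> return 720
  -> return 720
-> return 720

Final answer: 720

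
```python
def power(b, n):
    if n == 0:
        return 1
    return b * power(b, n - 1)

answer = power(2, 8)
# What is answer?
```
Call trace:
power(b=2, n=8)
  power(b=2, n=7)
    power(b=2, n=6)
      power(b=2, n=5)
        power(b=2, n=4)
          power(b=2, n=3)
            power(b=2, n=2)
              power(b=2, n=1)
                power(b=2, n=0)
                -> return 1
              -> return 2
            -> return 4
          -> return 8
        -> return 16
      -> return 32
    -> return 64
  -> return 128
-> return 256

Final answer: 256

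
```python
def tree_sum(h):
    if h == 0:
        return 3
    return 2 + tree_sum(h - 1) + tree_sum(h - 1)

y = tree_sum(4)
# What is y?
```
Call trace (a repeated sub-call is expanded the first time; later identical calls just restate its return value):
tree_sum(h=4)
  tree_sum(h=3)
    tree_sum(h=2)
      tree_sum(h=1)
        tree_sum(h=0)
        -> return 3
        tree_sum(h=0)
        -> return 3
      -> return 8
      tree_sum(h=1) -> return 8  (same call as traced above)
    -> return 18
    tree_sum(h=2) -> return 18  (same call as traced above)
  -> return 38
  tree_sum(h=3) -> return 38  (same call as traced above)
-> return 78

Final answer: 78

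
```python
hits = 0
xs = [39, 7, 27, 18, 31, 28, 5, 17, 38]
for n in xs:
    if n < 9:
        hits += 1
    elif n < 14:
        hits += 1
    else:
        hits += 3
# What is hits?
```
Trace:
  hits=0
  hits=3, n=39
  hits=4, n=7
  hits=7, n=27
  hits=10, n=18
  hits=13, n=31
  hits=16, n=28
  hits=17, n=5
  hits=20, n=17
  hits=23, n=38

Final answer: 23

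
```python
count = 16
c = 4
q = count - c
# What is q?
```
Trace:
  count=16
  count=16, c=4
  count=16, c=4, q=12

Final answer: 12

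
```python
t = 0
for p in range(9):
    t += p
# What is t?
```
Trace:
  t=0
  t=0, p=0
  t=1, p=1
  t=3, p=2
  t=6, p=3
  t=10, p=4
  t=15, p=5
  t=21, p=6
  t=28, p=7
  t=36, p=8

Final answer: 36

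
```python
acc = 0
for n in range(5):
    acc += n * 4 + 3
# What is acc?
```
Trace:
  acc=0
  acc=3, n=0
  acc=10, n=1
  acc=21, n=2
  acc=36, n=3
  acc=55, n=4

Final answer: 55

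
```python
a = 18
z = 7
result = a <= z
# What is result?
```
Trace:
  a=18
  a=18, z=7
  a=18, z=7, result=False

Final answer: False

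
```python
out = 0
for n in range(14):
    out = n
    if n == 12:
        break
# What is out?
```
Trace:
  out=0
  out=0, n=0
  out=1, n=1
  out=2, n=2
  out=3, n=3
  out=4, n=4
  out=5, n=5
  out=6, n=6
  out=7, n=7
  out=8, n=8
  out=9, n=9
  out=10, n=10
  out=11, n=11
  out=12, n=12

Final answer: 12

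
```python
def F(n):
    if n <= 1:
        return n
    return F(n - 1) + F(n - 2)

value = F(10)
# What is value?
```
Call trace (a repeated sub-call is expanded the first time; later identical calls just restate its return value):
F(n=10)
  F(n=9)
    F(n=8)
      F(n=7)
        F(n=6)
          F(n=5)
            F(n=4)
              F(n=3)
                F(n=2)
                  F(n=1)
                  -> return 1
                  F(n=0)
                  -> return 0
                -> return 1
                F(n=1)
                -> return 1
              -> return 2
              F(n=2) -> return 1  (same call as traced above)
            -> return 3
            F(n=3) -> return 2  (same call as traced above)
          -> return 5
          F(n=4) -> return 3  (same call as traced above)
        -> return 8
        F(n=5) -> return 5  (same call as traced above)
      -> return 13
      F(n=6) -> return 8  (same call as traced above)
    -> return 21
    F(n=7) -> return 13  (same call as traced above)
  -> return 34
  F(n=8) -> return 21  (same call as traced above)
-> return 55

Final answer: 55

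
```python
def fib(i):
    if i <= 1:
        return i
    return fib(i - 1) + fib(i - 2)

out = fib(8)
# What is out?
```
Call trace (a repeated sub-call is expanded the first time; later identical calls just restate its return value):
fib(i=8)
  fib(i=7)
    fib(i=6)
      fib(i=5)
        fib(i=4)
          fib(i=3)
            fib(i=2)
              fib(i=1)
              -> return 1
              fib(i=0)
              -> return 0
            -> return 1
            fib(i=1)
            -> return 1
          -> return 2
          fib(i=2) -> return 1  (same call as traced above)
        -> return 3
        fib(i=3) -> return 2  (same call as traced above)
      -> return 5
      fib(i=4) -> return 3  (same call as traced above)
    -> return 8
    fib(i=5) -> return 5  (same call as traced above)
  -> return 13
  fib(i=6) -> return 8  (same call as traced above)
-> return 21

Final answer: 21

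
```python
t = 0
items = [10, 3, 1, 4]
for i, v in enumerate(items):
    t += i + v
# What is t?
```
Trace:
  t=0
  t=10, i=0, v=10
  t=14, i=1, v=3
  t=17, i=2, v=1
  t=24, i=3, v=4

Final answer: 24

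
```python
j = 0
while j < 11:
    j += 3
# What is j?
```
Trace:
  j=0
  j=3
  j=6
  j=9
  j=12

Final answer: 12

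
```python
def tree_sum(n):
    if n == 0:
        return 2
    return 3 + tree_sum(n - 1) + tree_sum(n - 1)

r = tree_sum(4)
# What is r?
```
Call trace (a repeated sub-call is expanded the first time; later identical calls just restate its return value):
tree_sum(n=4)
  tree_sum(n=3)
    tree_sum(n=2)
      tree_sum(n=1)
        tree_sum(n=0)
        -> return 2
        tree_sum(n=0)
        -> return 2
      -> return 7
      tree_sum(n=1) -> return 7  (same call as traced above)
    -> return 17
    tree_sum(n=2) -> return 17  (same call as traced above)
  -> return 37
  tree_sum(n=3) -> return 37  (same call as traced above)
-> return 77

Final answer: 77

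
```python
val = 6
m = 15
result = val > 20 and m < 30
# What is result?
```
Trace:
  val=6
  val=6, m=15
  val=6, m=15, result=False

Final answer: False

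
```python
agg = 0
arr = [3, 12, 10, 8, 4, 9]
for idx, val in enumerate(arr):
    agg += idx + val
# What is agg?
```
Trace:
  agg=0
  agg=3, idx=0, val=3
  agg=16, idx=1, val=12
  agg=28, idx=2, val=10
  agg=39, idx=3, val=8
  agg=47, idx=4, val=4
  agg=61, idx=5, val=9

Final answer: 61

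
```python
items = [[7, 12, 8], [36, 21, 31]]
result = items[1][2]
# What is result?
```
Trace:
  items=[[7, 12, 8], [36, 21, 31]]
  items=[[7, 12, 8], [36, 21, 31]], result=31

Final answer: 31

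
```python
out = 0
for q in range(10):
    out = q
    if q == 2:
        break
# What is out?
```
Trace:
  out=0
  out=0, q=0
  out=1, q=1
  out=2, q=2

Final answer: 2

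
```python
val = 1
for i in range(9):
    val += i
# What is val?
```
Trace:
  val=1
  val=1, i=0
  val=2, i=1
  val=4, i=2
  val=7, i=3
  val=11, i=4
  val=16, i=5
  val=22, i=6
  val=29, i=7
  val=37, i=8

Final answer: 37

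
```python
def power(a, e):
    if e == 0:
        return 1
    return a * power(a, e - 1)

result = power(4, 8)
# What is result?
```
Call trace:
power(a=4, e=8)
  power(a=4, e=7)
    power(a=4, e=6)
      power(a=4, e=5)
        power(a=4, e=4)
          power(a=4, e=3)
            power(a=4, e=2)
              power(a=4, e=1)
                power(a=4, e=0)
                -> return 1
              -> return 4
            -> return 16
          -> return 64
        -> return 256
      -> return 1024
    -> return 4096
  -> return 16384
-> return 65536

Final answer: 65536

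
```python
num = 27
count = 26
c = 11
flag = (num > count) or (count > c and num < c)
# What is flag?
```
Trace:
  num=27
  num=27, count=26
  num=27, count=26, c=11
  num=27, count=26, c=11, flag=True

Final answer: True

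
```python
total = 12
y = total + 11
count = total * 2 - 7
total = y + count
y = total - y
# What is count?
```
Trace:
  total=12
  total=12, y=23
  total=12, y=23, count=17
  total=40, y=23, count=17
  total=40, y=17, count=17

Final answer: 17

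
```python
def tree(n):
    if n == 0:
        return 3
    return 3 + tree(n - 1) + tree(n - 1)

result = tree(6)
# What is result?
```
Call trace (a repeated sub-call is expanded the first time; later identical calls just restate its return value):
tree(n=6)
  tree(n=5)
    tree(n=4)
      tree(n=3)
        tree(n=2)
          tree(n=1)
            tree(n=0)
            -> return 3
            tree(n=0)
            -> return 3
          -> return 9
          tree(n=1) -> return 9  (same call as traced above)
        -> return 21
        tree(n=2) -> return 21  (same call as traced above)
      -> return 45
      tree(n=3) -> return 45  (same call as traced above)
    -> return 93
    tree(n=4) -> return 93  (same call as traced above)
  -> return 189
  tree(n=5) -> return 189  (same call as traced above)
-> return 381

Final answer: 381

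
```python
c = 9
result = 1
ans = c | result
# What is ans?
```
Trace:
  c=9
  c=9, result=1
  c=9, result=1, ans=9

Final answer: 9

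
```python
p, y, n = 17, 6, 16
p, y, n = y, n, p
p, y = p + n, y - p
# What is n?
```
Trace:
  p=17, y=6, n=16
  p=6, y=16, n=17
  p=23, y=10, n=17

Final answer: 17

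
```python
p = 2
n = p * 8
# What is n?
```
Trace:
  p=2
  p=2, n=16

Final answer: 16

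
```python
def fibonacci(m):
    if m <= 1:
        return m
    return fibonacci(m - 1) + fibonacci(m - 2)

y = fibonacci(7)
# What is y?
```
Call trace (a repeated sub-call is expanded the first time; later identical calls just restate its return value):
fibonacci(m=7)
  fibonacci(m=6)
    fibonacci(m=5)
      fibonacci(m=4)
        fibonacci(m=3)
          fibonacci(m=2)
            fibonacci(m=1)
            -> return 1
            fibonacci(m=0)
            -> return 0
          -> return 1
          fibonacci(m=1)
          -> return 1
        -> return 2
        fibonacci(m=2) -> return 1  (same call as traced above)
      -> return 3
      fibonacci(m=3) -> return 2  (same call as traced above)
    -> return 5
    fibonacci(m=4) -> return 3  (same call as traced above)
  -> return 8
  fibonacci(m=5) -> return 5  (same call as traced above)
-> return 13

Final answer: 13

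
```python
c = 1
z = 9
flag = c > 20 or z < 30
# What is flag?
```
Trace:
  c=1
  c=1, z=9
  c=1, z=9, flag=True

Final answer: True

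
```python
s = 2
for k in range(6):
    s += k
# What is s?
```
Trace:
  s=2
  s=2, k=0
  s=3, k=1
  s=5, k=2
  s=8, k=3
  s=12, k=4
  s=17, k=5

Final answer: 17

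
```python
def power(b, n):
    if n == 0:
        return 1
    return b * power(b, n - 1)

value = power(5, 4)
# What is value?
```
Call trace:
power(b=5, n=4)
  power(b=5, n=3)
    power(b=5, n=2)
      power(b=5, n=1)
        power(b=5, n=0)
        -> return 1
      -> return 5
    -> return 25
  -> return 125
-> return 625

Final answer: 625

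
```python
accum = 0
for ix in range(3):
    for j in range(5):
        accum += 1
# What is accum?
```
Trace:
  accum=0
  accum=1, ix=0, j=0
  accum=2, ix=0, j=1
  accum=3, ix=0, j=2
  accum=4, ix=0, j=3
  accum=5, ix=0, j=4
  accum=6, ix=1, j=0
  accum=7, ix=1, j=1
  accum=8, ix=1, j=2
  accum=9, ix=1, j=3
  accum=10, ix=1, j=4
  accum=11, ix=2, j=0
  accum=12, ix=2, j=1
  accum=13, ix=2, j=2
  accum=14, ix=2, j=3
  accum=15, ix=2, j=4

Final answer: 15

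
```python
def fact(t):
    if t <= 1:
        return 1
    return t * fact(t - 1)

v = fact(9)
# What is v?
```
Call trace:
fact(t=9)
  fact(t=8)
    fact(t=7)
      fact(t=6)
        fact(t=5)
          fact(t=4)
            fact(t=3)
              fact(t=2)
                fact(t=1)
                -> return 1
              -> return 2
            -> return 6
          -> return 24
        -> return 120
      -> return 720
    -> return 5040
  -> return 40320
-> return 362880

Final answer: 362880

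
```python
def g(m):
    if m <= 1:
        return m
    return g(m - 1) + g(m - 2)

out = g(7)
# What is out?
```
Call trace (a repeated sub-call is expanded the first time; later identical calls just restate its return value):
g(m=7)
  g(m=6)
    g(m=5)
      g(m=4)
        g(m=3)
          g(m=2)
            g(m=1)
            -> return 1
            g(m=0)
            -> return 0
          -> return 1
          g(m=1)
          -> return 1
        -> return 2
        g(m=2) -> return 1  (same call as traced above)
      -> return 3
      g(m=3) -> return 2  (same call as traced above)
    -> return 5
    g(m=4) -> return 3  (same call as traced above)
  -> return 8
  g(m=5) -> return 5  (same call as traced above)
-> return 13

Final answer: 13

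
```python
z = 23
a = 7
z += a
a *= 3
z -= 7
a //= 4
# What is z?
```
Trace:
  z=23
  z=23, a=7
  z=30, a=7
  z=30, a=21
  z=23, a=21
  z=23, a=5

Final answer: 23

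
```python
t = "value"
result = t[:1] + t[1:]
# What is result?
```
Trace:
  t='value'
  t='value', result='value'

Final answer: 'value'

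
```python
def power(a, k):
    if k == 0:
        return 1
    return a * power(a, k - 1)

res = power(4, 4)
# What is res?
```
Call trace:
power(a=4, k=4)
  power(a=4, k=3)
    power(a=4, k=2)
      power(a=4, k=1)
        power(a=4, k=0)
        -> return 1
      -> return 4
    -> return 16
  -> return 64
-> return 256

Final answer: 256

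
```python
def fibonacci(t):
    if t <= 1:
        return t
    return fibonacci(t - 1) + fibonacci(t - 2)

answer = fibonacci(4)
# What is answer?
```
Call trace (a repeated sub-call is expanded the first time; later identical calls just restate its return value):
fibonacci(t=4)
  fibonacci(t=3)
    fibonacci(t=2)
      fibonacci(t=1)
      -> return 1
      fibonacci(t=0)
      -> return 0
    -> return 1
    fibonacci(t=1)
    -> return 1
  -> return 2
  fibonacci(t=2) -> return 1  (same call as traced above)
-> return 3

Final answer: 3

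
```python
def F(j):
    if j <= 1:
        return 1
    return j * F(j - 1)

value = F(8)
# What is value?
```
Call trace:
F(j=8)
  F(j=7)
    F(j=6)
      F(j=5)
        F(j=4)
          F(j=3)
            F(j=2)
              F(j=1)
              -> return 1
            -> return 2
          -> return 6
        -> return 24
      -> return 120
    -> return 720
  -> return 5040
-> return 40320

Final answer: 40320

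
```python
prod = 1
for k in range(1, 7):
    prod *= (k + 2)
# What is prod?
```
Trace:
  prod=1
  prod=3, k=1
  prod=12, k=2
  prod=60, k=3
  prod=360, k=4
  prod=2520, k=5
  prod=20160, k=6

Final answer: 20160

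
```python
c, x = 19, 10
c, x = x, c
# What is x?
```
Trace:
  c=19, x=10
  c=10, x=19

Final answer: 19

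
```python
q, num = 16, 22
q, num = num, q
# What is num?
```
Trace:
  q=16, num=22
  q=22, num=16

Final answer: 16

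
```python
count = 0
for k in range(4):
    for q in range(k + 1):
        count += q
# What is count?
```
Trace:
  count=0
  count=0, k=0, q=0
  count=0, k=1, q=0
  count=1, k=1, q=1
  count=1, k=2, q=0
  count=2, k=2, q=1
  count=4, k=2, q=2
  count=4, k=3, q=0
  count=5, k=3, q=1
  count=7, k=3, q=2
  count=10, k=3, q=3

Final answer: 10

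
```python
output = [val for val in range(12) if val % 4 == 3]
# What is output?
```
Trace:
  val=0
  val=1
  val=2
  val=3
  val=4
  val=5
  val=6
  val=7
  val=8
  val=9
  val=10
  val=11
  output=[3, 7, 11]

Final answer: [3, 7, 11]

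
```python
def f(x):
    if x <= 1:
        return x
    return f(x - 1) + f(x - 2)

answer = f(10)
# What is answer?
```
Call trace (a repeated sub-call is expanded the first time; later identical calls just restate its return value):
f(x=10)
  f(x=9)
    f(x=8)
      f(x=7)
        f(x=6)
          f(x=5)
            f(x=4)
              f(x=3)
                f(x=2)
                  f(x=1)
                  -> return 1
                  f(x=0)
                  -> return 0
                -> return 1
                f(x=1)
                -> return 1
              -> return 2
              f(x=2) -> return 1  (same call as traced above)
            -> return 3
            f(x=3) -> return 2  (same call as traced above)
          -> return 5
          f(x=4) -> return 3  (same call as traced above)
        -> return 8
        f(x=5) -> return 5  (same call as traced above)
      -> return 13
      f(x=6) -> return 8  (same call as traced above)
    -> return 21
    f(x=7) -> return 13  (same call as traced above)
  -> return 34
  f(x=8) -> return 21  (same call as traced above)
-> return 55

Final answer: 55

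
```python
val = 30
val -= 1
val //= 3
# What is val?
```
Trace:
  val=30
  val=29
  val=9

Final answer: 9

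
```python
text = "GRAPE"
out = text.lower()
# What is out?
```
Trace:
  text='GRAPE'
  text='GRAPE', out='grape'

Final answer: 'grape'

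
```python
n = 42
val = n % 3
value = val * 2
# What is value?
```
Trace:
  n=42
  n=42, val=0
  n=42, val=0, value=0

Final answer: 0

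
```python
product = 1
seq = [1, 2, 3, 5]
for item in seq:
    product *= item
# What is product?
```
Trace:
  product=1
  product=1, item=1
  product=2, item=2
  product=6, item=3
  product=30, item=5

Final answer: 30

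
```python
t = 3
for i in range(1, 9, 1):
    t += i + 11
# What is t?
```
Trace:
  t=3
  t=15, i=1
  t=28, i=2
  t=42, i=3
  t=57, i=4
  t=73, i=5
  t=90, i=6
  t=108, i=7
  t=127, i=8

Final answer: 127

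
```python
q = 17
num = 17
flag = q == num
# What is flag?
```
Trace:
  q=17
  q=17, num=17
  q=17, num=17, flag=True

Final answer: True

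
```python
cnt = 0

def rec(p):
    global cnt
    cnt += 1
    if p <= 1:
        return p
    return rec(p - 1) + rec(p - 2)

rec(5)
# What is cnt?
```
Call trace (a repeated sub-call is expanded the first time; later identical calls just restate its return value):
rec(p=5)
  rec(p=4)
    rec(p=3)
      rec(p=2)
        rec(p=1)
        -> return 1
        rec(p=0)
        -> return 0
      -> return 1
      rec(p=1)
      -> return 1
    -> return 2
    rec(p=2) -> return 1  (same call as traced above)
  -> return 3
  rec(p=3) -> return 2  (same call as traced above)
-> return 5

cnt is incremented once per call, so count the calls in each subtree. Let C(p) = number of calls made by rec(p).
C(0) = C(1) = 1 (base case, no recursion); C(p) = 1 + C(p - 1) + C(p - 2) otherwise.
C(2) = 1 + C(1) + C(0) = 1 + 1 + 1 = 3
C(3) = 1 + C(2) + C(1) = 1 + 3 + 1 = 5
C(4) = 1 + C(3) + C(2) = 1 + 5 + 3 = 9
C(5) = 1 + C(4) + C(3) = 1 + 9 + 5 = 15
cnt = C(5) = 15

Final answer: 15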